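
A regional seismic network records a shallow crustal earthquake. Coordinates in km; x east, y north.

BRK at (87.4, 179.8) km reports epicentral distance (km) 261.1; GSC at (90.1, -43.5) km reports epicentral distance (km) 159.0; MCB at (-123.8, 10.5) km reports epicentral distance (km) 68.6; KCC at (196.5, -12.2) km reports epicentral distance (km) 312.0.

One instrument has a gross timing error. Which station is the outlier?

KCC

Solve using three stations at a time. Using BRK, GSC, MCB (subtract circle equations pairwise → linear system) gives (x, y) ≈ (-68.3, -29.8).
Distances from that point to each station vs reported:
  BRK: calculated 261.1 vs reported 261.1 → residual 0.0 km
  GSC: calculated 159.0 vs reported 159.0 → residual 0.0 km
  MCB: calculated 68.6 vs reported 68.6 → residual 0.0 km
  KCC: calculated 265.4 vs reported 312.0 → residual 46.6 km
BRK, GSC, MCB are mutually consistent (residuals ≈ 0); KCC is off by 46.6 km.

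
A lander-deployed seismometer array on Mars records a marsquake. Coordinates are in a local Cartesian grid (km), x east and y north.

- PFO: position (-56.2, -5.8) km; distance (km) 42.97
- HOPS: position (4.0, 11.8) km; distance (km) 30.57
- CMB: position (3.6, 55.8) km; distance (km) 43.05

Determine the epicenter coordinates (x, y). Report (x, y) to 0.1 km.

-24.4 km east, 23.1 km north

Circle about each station: (x + 56.2)² + (y + 5.8)² = 42.97²; (x − 4.0)² + (y − 11.8)² = 30.57²; (x − 3.6)² + (y − 55.8)² = 43.05².
Subtracting the PFO equation from the HOPS and CMB equations removes the quadratic terms:
120.4 x + 35.2 y = -2124.94
119.6 x + 123.2 y = -72.36
Solving the 2×2 system: x ≈ -24.4, y ≈ 23.1 km.
Check against PFO (with the unrounded x, y): √((x + 56.2)²+(y + 5.8)²) = 42.97 ≈ 42.97 km. ✓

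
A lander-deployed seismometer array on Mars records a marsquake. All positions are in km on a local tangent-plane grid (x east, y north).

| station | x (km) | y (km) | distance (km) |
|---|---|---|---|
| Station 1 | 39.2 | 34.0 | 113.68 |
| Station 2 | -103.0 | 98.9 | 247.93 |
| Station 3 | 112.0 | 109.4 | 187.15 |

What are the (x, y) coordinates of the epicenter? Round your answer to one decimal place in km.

Circle about each station: (x − 39.2)² + (y − 34.0)² = 113.68²; (x + 103.0)² + (y − 98.9)² = 247.93²; (x − 112.0)² + (y − 109.4)² = 187.15².
Subtracting the Station 1 equation from the Station 2 and Station 3 equations removes the quadratic terms:
-284.4 x + 129.8 y = -30848.57
145.6 x + 150.8 y = -282.26
Solving the 2×2 system: x ≈ 74.7, y ≈ -74.0 km.

(74.7, -74.0)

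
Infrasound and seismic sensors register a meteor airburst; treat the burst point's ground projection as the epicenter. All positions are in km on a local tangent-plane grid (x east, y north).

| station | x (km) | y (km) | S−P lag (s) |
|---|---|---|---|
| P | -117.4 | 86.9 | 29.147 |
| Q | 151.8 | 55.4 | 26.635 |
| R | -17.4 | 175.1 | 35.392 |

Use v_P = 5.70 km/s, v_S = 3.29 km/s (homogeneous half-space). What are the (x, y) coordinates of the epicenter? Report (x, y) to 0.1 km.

Distance from S−P lag: d = Δt · v_P v_S / (v_P − v_S) = Δt · (5.70·3.29)/(5.70−3.29) ≈ 7.7813·Δt.
So d_P = 226.80, d_Q = 207.26, d_R = 275.40 km.
Circle about each station: (x + 117.4)² + (y − 86.9)² = 226.80²; (x − 151.8)² + (y − 55.4)² = 207.26²; (x + 17.4)² + (y − 175.1)² = 275.40².
Subtracting pairs of circle equations eliminates x²+y² and gives linear equations (the radical axes):
538.4 x − 63.0 y = 13259.56
200.0 x + 176.4 y = -14778.52
Solving the 2×2 system: x ≈ 13.1, y ≈ -98.6 km.

13.1 km east, -98.6 km north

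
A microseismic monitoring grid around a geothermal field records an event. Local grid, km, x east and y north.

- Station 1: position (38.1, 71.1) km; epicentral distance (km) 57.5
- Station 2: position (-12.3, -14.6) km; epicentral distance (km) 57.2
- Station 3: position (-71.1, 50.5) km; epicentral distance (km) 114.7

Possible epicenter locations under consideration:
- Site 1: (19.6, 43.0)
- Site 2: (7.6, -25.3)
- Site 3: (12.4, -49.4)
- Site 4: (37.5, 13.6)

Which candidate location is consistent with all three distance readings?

Site 4

For each candidate, compare |candidate − station| to the reported distance:
Site 1: residuals Station 1 23.9, Station 2 8.6, Station 3 23.7 → max 23.9 km
Site 2: residuals Station 1 43.6, Station 2 34.6, Station 3 5.4 → max 43.6 km
Site 3: residuals Station 1 65.7, Station 2 14.5, Station 3 15.5 → max 65.7 km
Site 4: residuals Station 1 0.0, Station 2 0.0, Station 3 0.0 → max 0.0 km
Only Site 4 has all residuals ≈ 0.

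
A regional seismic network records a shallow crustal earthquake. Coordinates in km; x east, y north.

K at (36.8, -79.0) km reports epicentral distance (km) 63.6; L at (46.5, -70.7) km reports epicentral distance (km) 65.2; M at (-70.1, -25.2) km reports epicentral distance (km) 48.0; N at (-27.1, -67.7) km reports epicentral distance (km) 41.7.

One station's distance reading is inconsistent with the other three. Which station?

M

Solve using three stations at a time. Using K, L, N (subtract circle equations pairwise → linear system) gives (x, y) ≈ (-5.8, -31.8).
Distances from that point to each station vs reported:
  K: calculated 63.6 vs reported 63.6 → residual 0.0 km
  L: calculated 65.2 vs reported 65.2 → residual 0.0 km
  M: calculated 64.6 vs reported 48.0 → residual 16.6 km
  N: calculated 41.8 vs reported 41.7 → residual 0.1 km
K, L, N are mutually consistent (residuals ≈ 0); M is off by 16.6 km.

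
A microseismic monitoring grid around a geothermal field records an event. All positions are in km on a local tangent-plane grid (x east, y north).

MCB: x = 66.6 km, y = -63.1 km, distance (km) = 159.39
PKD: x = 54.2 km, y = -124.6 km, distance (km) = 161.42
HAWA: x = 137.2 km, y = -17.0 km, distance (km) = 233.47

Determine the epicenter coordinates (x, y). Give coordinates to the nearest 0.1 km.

(-92.7, -57.7)

Circle about each station: (x − 66.6)² + (y + 63.1)² = 159.39²; (x − 54.2)² + (y + 124.6)² = 161.42²; (x − 137.2)² + (y + 17.0)² = 233.47².
Subtracting pairs of circle equations eliminates x²+y² and gives linear equations (the radical axes):
-24.8 x − 123.0 y = 9394.39
141.2 x + 92.2 y = -18407.40
Solving the 2×2 system: x ≈ -92.7, y ≈ -57.7 km.
Check against MCB (with the unrounded x, y): √((x − 66.6)²+(y + 63.1)²) = 159.39 ≈ 159.39 km. ✓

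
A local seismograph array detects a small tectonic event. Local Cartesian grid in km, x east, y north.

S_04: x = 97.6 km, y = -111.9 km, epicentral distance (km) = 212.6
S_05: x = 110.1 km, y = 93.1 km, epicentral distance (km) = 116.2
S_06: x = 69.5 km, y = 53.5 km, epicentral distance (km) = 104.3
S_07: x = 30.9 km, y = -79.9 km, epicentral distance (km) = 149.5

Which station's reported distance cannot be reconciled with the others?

Solve using three stations at a time. Using S_04, S_06, S_07 (subtract circle equations pairwise → linear system) gives (x, y) ≈ (-34.9, 54.4).
Distances from that point to each station vs reported:
  S_04: calculated 212.7 vs reported 212.6 → residual 0.1 km
  S_05: calculated 150.1 vs reported 116.2 → residual 33.9 km
  S_06: calculated 104.4 vs reported 104.3 → residual 0.1 km
  S_07: calculated 149.6 vs reported 149.5 → residual 0.1 km
S_04, S_06, S_07 are mutually consistent (residuals ≈ 0); S_05 is off by 33.9 km.

S_05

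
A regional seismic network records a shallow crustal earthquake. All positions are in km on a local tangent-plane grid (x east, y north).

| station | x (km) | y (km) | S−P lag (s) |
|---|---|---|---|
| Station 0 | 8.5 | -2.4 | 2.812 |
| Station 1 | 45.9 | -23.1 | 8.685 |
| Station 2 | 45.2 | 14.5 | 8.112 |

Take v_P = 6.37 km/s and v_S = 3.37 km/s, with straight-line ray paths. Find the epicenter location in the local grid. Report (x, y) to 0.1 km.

x ≈ -11.3 km, y ≈ 1.2 km

Distance from S−P lag: d = Δt · v_P v_S / (v_P − v_S) = Δt · (6.37·3.37)/(6.37−3.37) ≈ 7.1556·Δt.
So d_Station 0 = 20.12, d_Station 1 = 62.15, d_Station 2 = 58.05 km.
Circle about each station: (x − 8.5)² + (y + 2.4)² = 20.12²; (x − 45.9)² + (y + 23.1)² = 62.15²; (x − 45.2)² + (y − 14.5)² = 58.05².
Subtracting the Station 0 equation from the Station 1 and Station 2 equations removes the quadratic terms:
74.8 x − 41.4 y = -895.40
73.4 x + 33.8 y = -789.71
Solving the 2×2 system: x ≈ -11.3, y ≈ 1.2 km.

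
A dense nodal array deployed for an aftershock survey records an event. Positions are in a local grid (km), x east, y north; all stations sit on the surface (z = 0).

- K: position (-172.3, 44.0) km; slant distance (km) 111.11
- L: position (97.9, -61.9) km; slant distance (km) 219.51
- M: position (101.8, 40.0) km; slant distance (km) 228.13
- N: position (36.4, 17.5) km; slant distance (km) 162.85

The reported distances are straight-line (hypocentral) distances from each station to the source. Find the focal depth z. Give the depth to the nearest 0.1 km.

depth ≈ 62.8 km

Each station gives a sphere (x−x_i)² + (y−y_i)² + z² = d_i² (stations at z=0).
Subtracting the K sphere from L and M: z² cancels, leaving linear equations in x and y:
540.4 x − 211.8 y = -54046.48
548.2 x − 8.0 y = -59357.91
Solving: x ≈ -108.598, y ≈ -21.906 km (keep extra digits for the depth step; rounded: -108.6, -21.9).
Then from the K sphere: z² = 111.11² − (x + 172.3)² − (y − 44.0)² with x = -108.598, y = -21.906, so z ≈ 62.800 ≈ 62.8 km.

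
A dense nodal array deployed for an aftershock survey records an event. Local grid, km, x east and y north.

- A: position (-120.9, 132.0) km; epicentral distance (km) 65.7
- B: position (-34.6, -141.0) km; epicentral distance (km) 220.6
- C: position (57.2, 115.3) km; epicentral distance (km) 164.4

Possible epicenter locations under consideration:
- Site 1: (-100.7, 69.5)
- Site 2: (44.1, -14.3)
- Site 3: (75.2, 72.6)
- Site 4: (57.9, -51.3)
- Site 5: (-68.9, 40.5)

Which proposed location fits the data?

For each candidate, compare |candidate − station| to the reported distance:
Site 1: residuals A 0.0, B 0.0, C 0.0 → max 0.0 km
Site 2: residuals A 154.8, B 71.4, C 34.1 → max 154.8 km
Site 3: residuals A 139.2, B 19.6, C 118.1 → max 139.2 km
Site 4: residuals A 190.4, B 91.7, C 2.2 → max 190.4 km
Site 5: residuals A 39.5, B 35.9, C 17.8 → max 39.5 km
Only Site 1 has all residuals ≈ 0.

Site 1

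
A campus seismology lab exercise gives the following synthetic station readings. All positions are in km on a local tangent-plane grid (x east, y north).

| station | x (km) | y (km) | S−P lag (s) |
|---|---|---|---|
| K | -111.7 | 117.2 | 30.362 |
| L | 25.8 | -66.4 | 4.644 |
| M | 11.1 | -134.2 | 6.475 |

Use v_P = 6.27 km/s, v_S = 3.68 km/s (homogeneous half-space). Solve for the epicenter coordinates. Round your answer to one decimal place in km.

Distance from S−P lag: d = Δt · v_P v_S / (v_P − v_S) = Δt · (6.27·3.68)/(6.27−3.68) ≈ 8.9087·Δt.
So d_K = 270.49, d_L = 41.37, d_M = 57.68 km.
Circle about each station: (x + 111.7)² + (y − 117.2)² = 270.49²; (x − 25.8)² + (y + 66.4)² = 41.37²; (x − 11.1)² + (y + 134.2)² = 57.68².
Subtracting pairs of circle equations eliminates x²+y² and gives linear equations (the radical axes):
275.0 x − 367.2 y = 50315.23
245.6 x − 502.8 y = 61757.98
Solving the 2×2 system: x ≈ 54.5, y ≈ -96.2 km.
Check against K (with the unrounded x, y): √((x + 111.7)²+(y − 117.2)²) = 270.49 ≈ 270.49 km. ✓

x ≈ 54.5 km, y ≈ -96.2 km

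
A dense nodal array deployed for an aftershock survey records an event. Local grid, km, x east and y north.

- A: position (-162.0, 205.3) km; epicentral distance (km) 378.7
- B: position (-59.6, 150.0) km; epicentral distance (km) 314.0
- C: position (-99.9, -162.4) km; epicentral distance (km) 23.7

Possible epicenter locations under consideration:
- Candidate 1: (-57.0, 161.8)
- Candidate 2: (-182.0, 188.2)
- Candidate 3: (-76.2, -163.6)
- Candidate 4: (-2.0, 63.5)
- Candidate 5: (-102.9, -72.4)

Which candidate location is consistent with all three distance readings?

For each candidate, compare |candidate − station| to the reported distance:
Candidate 1: residuals A 265.0, B 301.9, C 303.3 → max 303.3 km
Candidate 2: residuals A 352.4, B 185.8, C 336.4 → max 352.4 km
Candidate 3: residuals A 0.0, B 0.0, C 0.0 → max 0.0 km
Candidate 4: residuals A 164.9, B 210.1, C 222.5 → max 222.5 km
Candidate 5: residuals A 94.8, B 87.4, C 66.3 → max 94.8 km
Only Candidate 3 has all residuals ≈ 0.

Candidate 3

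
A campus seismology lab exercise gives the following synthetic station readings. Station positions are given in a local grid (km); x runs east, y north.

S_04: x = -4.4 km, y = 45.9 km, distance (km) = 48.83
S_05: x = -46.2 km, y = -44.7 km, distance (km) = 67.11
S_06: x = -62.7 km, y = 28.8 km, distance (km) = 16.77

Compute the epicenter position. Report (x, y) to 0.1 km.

-47.2 km east, 22.4 km north

Circle about each station: (x + 4.4)² + (y − 45.9)² = 48.83²; (x + 46.2)² + (y + 44.7)² = 67.11²; (x + 62.7)² + (y − 28.8)² = 16.77².
Subtracting pairs of circle equations eliminates x²+y² and gives linear equations (the radical axes):
-83.6 x − 181.2 y = -113.02
-116.6 x − 34.2 y = 4737.70
Solving the 2×2 system: x ≈ -47.2, y ≈ 22.4 km.
Check against S_04 (with the unrounded x, y): √((x + 4.4)²+(y − 45.9)²) = 48.83 ≈ 48.83 km. ✓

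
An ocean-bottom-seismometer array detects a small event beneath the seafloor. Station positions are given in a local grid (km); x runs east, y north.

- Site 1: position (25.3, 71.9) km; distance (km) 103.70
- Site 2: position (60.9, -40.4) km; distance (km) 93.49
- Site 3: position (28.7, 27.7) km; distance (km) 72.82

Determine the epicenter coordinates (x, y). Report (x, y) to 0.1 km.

Circle about each station: (x − 25.3)² + (y − 71.9)² = 103.70²; (x − 60.9)² + (y + 40.4)² = 93.49²; (x − 28.7)² + (y − 27.7)² = 72.82².
Subtracting the Site 1 equation from the Site 2 and Site 3 equations removes the quadratic terms:
71.2 x − 224.6 y = 1544.58
6.8 x − 88.4 y = 1232.22
Solving the 2×2 system: x ≈ -29.4, y ≈ -16.2 km.

-29.4 km east, -16.2 km north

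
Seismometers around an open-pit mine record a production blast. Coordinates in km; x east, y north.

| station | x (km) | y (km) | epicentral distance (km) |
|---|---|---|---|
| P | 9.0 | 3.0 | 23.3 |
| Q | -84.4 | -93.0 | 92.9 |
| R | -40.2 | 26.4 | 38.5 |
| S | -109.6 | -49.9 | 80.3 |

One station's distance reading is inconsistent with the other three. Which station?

P

Solve using three stations at a time. Using Q, R, S (subtract circle equations pairwise → linear system) gives (x, y) ≈ (-38.8, -12.1).
Distances from that point to each station vs reported:
  P: calculated 50.1 vs reported 23.3 → residual 26.8 km
  Q: calculated 92.9 vs reported 92.9 → residual 0.0 km
  R: calculated 38.5 vs reported 38.5 → residual 0.0 km
  S: calculated 80.3 vs reported 80.3 → residual 0.0 km
Q, R, S are mutually consistent (residuals ≈ 0); P is off by 26.8 km.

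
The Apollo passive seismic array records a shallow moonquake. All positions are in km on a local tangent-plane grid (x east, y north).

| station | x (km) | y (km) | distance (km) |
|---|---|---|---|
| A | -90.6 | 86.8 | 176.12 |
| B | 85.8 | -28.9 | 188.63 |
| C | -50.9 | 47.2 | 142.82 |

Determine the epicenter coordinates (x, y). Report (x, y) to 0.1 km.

Circle about each station: (x + 90.6)² + (y − 86.8)² = 176.12²; (x − 85.8)² + (y + 28.9)² = 188.63²; (x + 50.9)² + (y − 47.2)² = 142.82².
Subtracting the A equation from the B and C equations removes the quadratic terms:
352.8 x − 231.4 y = -12108.77
79.4 x − 79.2 y = -303.25
Solving the 2×2 system: x ≈ -92.9, y ≈ -89.3 km.

x ≈ -92.9 km, y ≈ -89.3 km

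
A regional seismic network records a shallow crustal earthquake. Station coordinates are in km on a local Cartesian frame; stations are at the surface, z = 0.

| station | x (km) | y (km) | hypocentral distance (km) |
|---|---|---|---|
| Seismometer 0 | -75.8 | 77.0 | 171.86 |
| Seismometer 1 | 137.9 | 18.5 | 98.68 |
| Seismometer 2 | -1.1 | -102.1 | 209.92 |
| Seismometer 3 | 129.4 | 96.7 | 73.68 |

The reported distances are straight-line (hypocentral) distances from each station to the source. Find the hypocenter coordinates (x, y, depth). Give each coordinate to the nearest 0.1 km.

Each station gives a sphere (x−x_i)² + (y−y_i)² + z² = d_i² (stations at z=0).
Subtracting the Seismometer 0 sphere from Seismometer 1 and Seismometer 2: z² cancels, leaving linear equations in x and y:
427.4 x − 117.0 y = 27482.14
149.4 x − 358.2 y = -15779.57
Solving: x ≈ 86.202, y ≈ 80.006 km (keep extra digits for the depth step; rounded: 86.2, 80.0).
Then from the Seismometer 0 sphere: z² = 171.86² − (x + 75.8)² − (y − 77.0)² with x = 86.202, y = 80.006, so z ≈ 57.290 ≈ 57.3 km.

(86.2, 80.0, 57.3)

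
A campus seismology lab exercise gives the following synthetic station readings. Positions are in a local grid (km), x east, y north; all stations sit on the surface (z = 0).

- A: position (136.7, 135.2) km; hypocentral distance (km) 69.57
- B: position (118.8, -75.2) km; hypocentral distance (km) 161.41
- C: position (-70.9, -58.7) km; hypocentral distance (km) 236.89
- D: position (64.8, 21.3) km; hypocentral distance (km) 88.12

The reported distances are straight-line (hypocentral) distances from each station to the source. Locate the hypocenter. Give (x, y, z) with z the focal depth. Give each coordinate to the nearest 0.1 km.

Each station gives a sphere (x−x_i)² + (y−y_i)² + z² = d_i² (stations at z=0).
Subtracting the A sphere from B and C: z² cancels, leaving linear equations in x and y:
-35.8 x − 420.8 y = -38410.65
-415.2 x − 387.8 y = -79770.32
Solving: x ≈ 116.094, y ≈ 81.403 km (keep extra digits for the depth step; rounded: 116.1, 81.4).
Then from the A sphere: z² = 69.57² − (x − 136.7)² − (y − 135.2)² with x = 116.094, y = 81.403, so z ≈ 39.003 ≈ 39.0 km.
Check against D (with the unrounded solution): distance 88.12 ≈ 88.12 km. ✓

x ≈ 116.1 km, y ≈ 81.4 km, depth ≈ 39.0 km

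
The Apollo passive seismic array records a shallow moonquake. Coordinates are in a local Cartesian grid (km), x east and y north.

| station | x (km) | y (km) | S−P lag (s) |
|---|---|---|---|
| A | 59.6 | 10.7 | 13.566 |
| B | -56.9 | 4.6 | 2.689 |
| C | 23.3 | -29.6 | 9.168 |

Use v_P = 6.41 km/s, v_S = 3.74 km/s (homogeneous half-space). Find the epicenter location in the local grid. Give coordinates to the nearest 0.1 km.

x ≈ -58.4 km, y ≈ -19.5 km

Distance from S−P lag: d = Δt · v_P v_S / (v_P − v_S) = Δt · (6.41·3.74)/(6.41−3.74) ≈ 8.9788·Δt.
So d_A = 121.81, d_B = 24.14, d_C = 82.32 km.
Circle about each station: (x − 59.6)² + (y − 10.7)² = 121.81²; (x + 56.9)² + (y − 4.6)² = 24.14²; (x − 23.3)² + (y + 29.6)² = 82.32².
Subtracting the A equation from the B and C equations removes the quadratic terms:
-233.0 x − 12.2 y = 13847.06
-72.6 x − 80.6 y = 5813.49
Solving the 2×2 system: x ≈ -58.4, y ≈ -19.5 km.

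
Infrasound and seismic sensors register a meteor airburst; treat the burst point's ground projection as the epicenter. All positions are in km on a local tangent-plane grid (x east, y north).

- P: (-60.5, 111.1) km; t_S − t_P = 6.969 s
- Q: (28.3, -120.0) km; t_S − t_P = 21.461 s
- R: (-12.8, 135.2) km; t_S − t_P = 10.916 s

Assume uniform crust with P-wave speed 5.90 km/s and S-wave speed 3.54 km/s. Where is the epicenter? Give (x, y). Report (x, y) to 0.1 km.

(-57.4, 49.5)

Distance from S−P lag: d = Δt · v_P v_S / (v_P − v_S) = Δt · (5.90·3.54)/(5.90−3.54) ≈ 8.8500·Δt.
So d_P = 61.68, d_Q = 189.93, d_R = 96.61 km.
Circle about each station: (x + 60.5)² + (y − 111.1)² = 61.68²; (x − 28.3)² + (y + 120.0)² = 189.93²; (x + 12.8)² + (y − 135.2)² = 96.61².
Subtracting the P equation from the Q and R equations removes the quadratic terms:
177.6 x − 462.2 y = -33071.55
95.4 x + 48.2 y = -3089.65
Solving the 2×2 system: x ≈ -57.4, y ≈ 49.5 km.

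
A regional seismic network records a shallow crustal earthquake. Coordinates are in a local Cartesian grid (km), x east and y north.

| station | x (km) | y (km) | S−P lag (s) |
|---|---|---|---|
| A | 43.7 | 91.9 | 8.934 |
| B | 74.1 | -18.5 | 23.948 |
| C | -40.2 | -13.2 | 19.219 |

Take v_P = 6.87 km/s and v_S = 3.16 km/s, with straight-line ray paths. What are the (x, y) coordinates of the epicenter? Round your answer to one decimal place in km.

-8.5 km east, 94.7 km north

Distance from S−P lag: d = Δt · v_P v_S / (v_P − v_S) = Δt · (6.87·3.16)/(6.87−3.16) ≈ 5.8515·Δt.
So d_A = 52.28, d_B = 140.13, d_C = 112.46 km.
Circle about each station: (x − 43.7)² + (y − 91.9)² = 52.28²; (x − 74.1)² + (y + 18.5)² = 140.13²; (x + 40.2)² + (y + 13.2)² = 112.46².
Subtracting the A equation from the B and C equations removes the quadratic terms:
60.8 x − 220.8 y = -21425.46
-167.8 x − 210.2 y = -18479.07
Solving the 2×2 system: x ≈ -8.5, y ≈ 94.7 km.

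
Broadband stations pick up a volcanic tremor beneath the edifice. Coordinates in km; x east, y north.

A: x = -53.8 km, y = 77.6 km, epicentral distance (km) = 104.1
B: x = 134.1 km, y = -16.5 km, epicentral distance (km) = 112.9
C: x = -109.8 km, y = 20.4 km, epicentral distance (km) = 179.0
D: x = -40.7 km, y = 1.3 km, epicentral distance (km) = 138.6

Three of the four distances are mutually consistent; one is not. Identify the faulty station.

B

Solve using three stations at a time. Using A, C, D (subtract circle equations pairwise → linear system) gives (x, y) ≈ (45.0, 110.2).
Distances from that point to each station vs reported:
  A: calculated 104.1 vs reported 104.1 → residual 0.0 km
  B: calculated 154.8 vs reported 112.9 → residual 41.9 km
  C: calculated 179.0 vs reported 179.0 → residual 0.0 km
  D: calculated 138.6 vs reported 138.6 → residual 0.0 km
A, C, D are mutually consistent (residuals ≈ 0); B is off by 41.9 km.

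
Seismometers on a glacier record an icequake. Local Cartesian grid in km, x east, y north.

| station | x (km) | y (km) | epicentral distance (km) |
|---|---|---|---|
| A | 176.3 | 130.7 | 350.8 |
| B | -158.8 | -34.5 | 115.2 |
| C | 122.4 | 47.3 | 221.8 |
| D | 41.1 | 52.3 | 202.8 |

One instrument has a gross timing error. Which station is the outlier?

C

Solve using three stations at a time. Using A, B, D (subtract circle equations pairwise → linear system) gives (x, y) ≈ (-75.2, -113.9).
Distances from that point to each station vs reported:
  A: calculated 350.8 vs reported 350.8 → residual 0.0 km
  B: calculated 115.2 vs reported 115.2 → residual 0.0 km
  C: calculated 255.0 vs reported 221.8 → residual 33.2 km
  D: calculated 202.8 vs reported 202.8 → residual 0.0 km
A, B, D are mutually consistent (residuals ≈ 0); C is off by 33.2 km.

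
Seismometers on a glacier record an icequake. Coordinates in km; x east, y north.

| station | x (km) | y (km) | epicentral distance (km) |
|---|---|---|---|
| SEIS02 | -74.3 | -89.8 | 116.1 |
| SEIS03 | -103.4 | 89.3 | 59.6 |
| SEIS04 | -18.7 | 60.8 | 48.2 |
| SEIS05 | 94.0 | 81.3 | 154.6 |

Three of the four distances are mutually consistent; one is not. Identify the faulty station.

Solve using three stations at a time. Using SEIS02, SEIS04, SEIS05 (subtract circle equations pairwise → linear system) gives (x, y) ≈ (-49.5, 23.6).
Distances from that point to each station vs reported:
  SEIS02: calculated 116.1 vs reported 116.1 → residual 0.0 km
  SEIS03: calculated 85.0 vs reported 59.6 → residual 25.4 km
  SEIS04: calculated 48.2 vs reported 48.2 → residual 0.0 km
  SEIS05: calculated 154.6 vs reported 154.6 → residual 0.0 km
SEIS02, SEIS04, SEIS05 are mutually consistent (residuals ≈ 0); SEIS03 is off by 25.4 km.

SEIS03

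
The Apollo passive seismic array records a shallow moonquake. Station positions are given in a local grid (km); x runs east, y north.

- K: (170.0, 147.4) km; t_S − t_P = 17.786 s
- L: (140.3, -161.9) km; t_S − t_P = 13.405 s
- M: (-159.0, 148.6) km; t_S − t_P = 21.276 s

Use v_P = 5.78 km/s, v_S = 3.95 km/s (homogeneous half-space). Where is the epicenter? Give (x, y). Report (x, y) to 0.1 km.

x ≈ 37.1 km, y ≈ -30.3 km

Distance from S−P lag: d = Δt · v_P v_S / (v_P − v_S) = Δt · (5.78·3.95)/(5.78−3.95) ≈ 12.4760·Δt.
So d_K = 221.90, d_L = 167.24, d_M = 265.44 km.
Circle about each station: (x − 170.0)² + (y − 147.4)² = 221.90²; (x − 140.3)² + (y + 161.9)² = 167.24²; (x + 159.0)² + (y − 148.6)² = 265.44².
Subtracting the K equation from the L and M equations removes the quadratic terms:
-59.4 x − 618.6 y = 16539.33
-658.0 x + 2.4 y = -24482.58
Solving the 2×2 system: x ≈ 37.1, y ≈ -30.3 km.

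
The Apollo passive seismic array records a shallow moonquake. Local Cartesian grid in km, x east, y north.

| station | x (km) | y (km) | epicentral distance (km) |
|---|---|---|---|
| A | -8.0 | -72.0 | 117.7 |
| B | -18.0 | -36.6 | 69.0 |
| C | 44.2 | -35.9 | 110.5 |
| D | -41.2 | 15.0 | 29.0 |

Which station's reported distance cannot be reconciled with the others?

Solve using three stations at a time. Using A, C, D (subtract circle equations pairwise → linear system) gives (x, y) ≈ (-33.2, 43.0).
Distances from that point to each station vs reported:
  A: calculated 117.7 vs reported 117.7 → residual 0.0 km
  B: calculated 81.0 vs reported 69.0 → residual 12.0 km
  C: calculated 110.5 vs reported 110.5 → residual 0.0 km
  D: calculated 29.1 vs reported 29.0 → residual 0.1 km
A, C, D are mutually consistent (residuals ≈ 0); B is off by 12.0 km.

B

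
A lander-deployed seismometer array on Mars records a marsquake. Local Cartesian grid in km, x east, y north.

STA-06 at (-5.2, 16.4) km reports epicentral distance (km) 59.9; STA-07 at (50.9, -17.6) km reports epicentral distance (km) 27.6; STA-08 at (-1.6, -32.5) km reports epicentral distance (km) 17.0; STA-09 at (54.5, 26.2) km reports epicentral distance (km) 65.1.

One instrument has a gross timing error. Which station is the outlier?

STA-08

Solve using three stations at a time. Using STA-06, STA-07, STA-09 (subtract circle equations pairwise → linear system) gives (x, y) ≈ (28.2, -33.4).
Distances from that point to each station vs reported:
  STA-06: calculated 59.9 vs reported 59.9 → residual 0.0 km
  STA-07: calculated 27.7 vs reported 27.6 → residual 0.1 km
  STA-08: calculated 29.8 vs reported 17.0 → residual 12.8 km
  STA-09: calculated 65.1 vs reported 65.1 → residual 0.0 km
STA-06, STA-07, STA-09 are mutually consistent (residuals ≈ 0); STA-08 is off by 12.8 km.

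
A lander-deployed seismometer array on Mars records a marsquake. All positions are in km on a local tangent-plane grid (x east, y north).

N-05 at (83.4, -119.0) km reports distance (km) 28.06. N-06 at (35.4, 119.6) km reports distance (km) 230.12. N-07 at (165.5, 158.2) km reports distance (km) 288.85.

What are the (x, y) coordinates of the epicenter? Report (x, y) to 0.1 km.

Circle about each station: (x − 83.4)² + (y + 119.0)² = 28.06²; (x − 35.4)² + (y − 119.6)² = 230.12²; (x − 165.5)² + (y − 158.2)² = 288.85².
Subtracting pairs of circle equations eliminates x²+y² and gives linear equations (the radical axes):
-96.0 x + 477.2 y = -57727.09
164.2 x + 554.4 y = -51346.03
Solving the 2×2 system: x ≈ 57.0, y ≈ -109.5 km.
Check against N-05 (with the unrounded x, y): √((x − 83.4)²+(y + 119.0)²) = 28.05 ≈ 28.06 km. ✓

(57.0, -109.5)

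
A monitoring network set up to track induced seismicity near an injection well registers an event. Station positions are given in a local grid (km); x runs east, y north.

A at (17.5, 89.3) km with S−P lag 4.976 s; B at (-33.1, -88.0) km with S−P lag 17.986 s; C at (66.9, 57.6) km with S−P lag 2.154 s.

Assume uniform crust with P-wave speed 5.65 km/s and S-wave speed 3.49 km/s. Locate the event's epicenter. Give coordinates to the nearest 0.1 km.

47.4 km east, 55.1 km north

Distance from S−P lag: d = Δt · v_P v_S / (v_P − v_S) = Δt · (5.65·3.49)/(5.65−3.49) ≈ 9.1289·Δt.
So d_A = 45.43, d_B = 164.19, d_C = 19.66 km.
Circle about each station: (x − 17.5)² + (y − 89.3)² = 45.43²; (x + 33.1)² + (y + 88.0)² = 164.19²; (x − 66.9)² + (y − 57.6)² = 19.66².
Subtracting the A equation from the B and C equations removes the quadratic terms:
-101.2 x − 354.6 y = -24335.60
98.8 x − 63.4 y = 1190.00
Solving the 2×2 system: x ≈ 47.4, y ≈ 55.1 km.
Check against A (with the unrounded x, y): √((x − 17.5)²+(y − 89.3)²) = 45.43 ≈ 45.43 km. ✓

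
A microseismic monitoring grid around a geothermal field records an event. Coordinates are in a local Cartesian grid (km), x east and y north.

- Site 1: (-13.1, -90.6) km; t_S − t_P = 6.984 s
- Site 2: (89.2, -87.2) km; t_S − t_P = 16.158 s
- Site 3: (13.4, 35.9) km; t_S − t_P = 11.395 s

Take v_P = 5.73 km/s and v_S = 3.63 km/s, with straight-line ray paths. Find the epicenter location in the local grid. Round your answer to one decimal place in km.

-65.2 km east, -45.1 km north

Distance from S−P lag: d = Δt · v_P v_S / (v_P − v_S) = Δt · (5.73·3.63)/(5.73−3.63) ≈ 9.9047·Δt.
So d_Site 1 = 69.17, d_Site 2 = 160.04, d_Site 3 = 112.86 km.
Circle about each station: (x + 13.1)² + (y + 90.6)² = 69.17²; (x − 89.2)² + (y + 87.2)² = 160.04²; (x − 13.4)² + (y − 35.9)² = 112.86².
Subtracting the Site 1 equation from the Site 2 and Site 3 equations removes the quadratic terms:
204.6 x + 6.8 y = -13647.80
53.0 x + 253.0 y = -14864.49
Solving the 2×2 system: x ≈ -65.2, y ≈ -45.1 km.
Check against Site 1 (with the unrounded x, y): √((x + 13.1)²+(y + 90.6)²) = 69.18 ≈ 69.17 km. ✓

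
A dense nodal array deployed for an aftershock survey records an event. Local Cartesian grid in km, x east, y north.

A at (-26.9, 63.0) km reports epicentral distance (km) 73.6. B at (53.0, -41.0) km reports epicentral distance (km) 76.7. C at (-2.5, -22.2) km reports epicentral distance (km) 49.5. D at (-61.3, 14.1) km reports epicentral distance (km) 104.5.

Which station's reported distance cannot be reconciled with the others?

C

Solve using three stations at a time. Using A, B, D (subtract circle equations pairwise → linear system) gives (x, y) ≈ (41.2, 34.8).
Distances from that point to each station vs reported:
  A: calculated 73.7 vs reported 73.6 → residual 0.1 km
  B: calculated 76.8 vs reported 76.7 → residual 0.1 km
  C: calculated 71.8 vs reported 49.5 → residual 22.3 km
  D: calculated 104.5 vs reported 104.5 → residual 0.0 km
A, B, D are mutually consistent (residuals ≈ 0); C is off by 22.3 km.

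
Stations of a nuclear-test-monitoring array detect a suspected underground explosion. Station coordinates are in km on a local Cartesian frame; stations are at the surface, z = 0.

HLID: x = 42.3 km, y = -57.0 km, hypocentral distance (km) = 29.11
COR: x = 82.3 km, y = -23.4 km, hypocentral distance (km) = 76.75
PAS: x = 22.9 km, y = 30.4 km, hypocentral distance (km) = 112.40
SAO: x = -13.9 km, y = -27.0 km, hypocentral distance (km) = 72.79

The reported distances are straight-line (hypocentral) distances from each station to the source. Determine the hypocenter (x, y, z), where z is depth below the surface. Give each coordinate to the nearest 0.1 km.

Each station gives a sphere (x−x_i)² + (y−y_i)² + z² = d_i² (stations at z=0).
Subtracting the HLID sphere from COR and PAS: z² cancels, leaving linear equations in x and y:
80.0 x + 67.2 y = -2760.61
-38.8 x + 174.8 y = -15376.09
Solving: x ≈ 33.193, y ≈ -80.596 km (keep extra digits for the depth step; rounded: 33.2, -80.6).
Then from the HLID sphere: z² = 29.11² − (x − 42.3)² − (y + 57.0)² with x = 33.193, y = -80.596, so z ≈ 14.411 ≈ 14.4 km.
Check against SAO (with the unrounded solution): distance 72.79 ≈ 72.79 km. ✓

(33.2, -80.6, 14.4)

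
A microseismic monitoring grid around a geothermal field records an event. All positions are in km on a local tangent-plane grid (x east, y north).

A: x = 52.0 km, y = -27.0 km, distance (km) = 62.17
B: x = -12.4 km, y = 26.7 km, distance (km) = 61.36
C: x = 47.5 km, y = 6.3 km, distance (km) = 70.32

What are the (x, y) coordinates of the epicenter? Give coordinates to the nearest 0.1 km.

Circle about each station: (x − 52.0)² + (y + 27.0)² = 62.17²; (x + 12.4)² + (y − 26.7)² = 61.36²; (x − 47.5)² + (y − 6.3)² = 70.32².
Subtracting the A equation from the B and C equations removes the quadratic terms:
-128.8 x + 107.4 y = -2466.29
-9.0 x + 66.6 y = -2216.85
Solving the 2×2 system: x ≈ -9.7, y ≈ -34.6 km.

-9.7 km east, -34.6 km north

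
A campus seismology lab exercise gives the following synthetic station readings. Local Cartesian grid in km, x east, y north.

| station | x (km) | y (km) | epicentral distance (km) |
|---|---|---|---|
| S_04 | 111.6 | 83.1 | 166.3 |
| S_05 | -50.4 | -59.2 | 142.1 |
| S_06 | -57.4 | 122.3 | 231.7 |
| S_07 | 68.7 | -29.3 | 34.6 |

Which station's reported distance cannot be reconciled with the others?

Solve using three stations at a time. Using S_05, S_06, S_07 (subtract circle equations pairwise → linear system) gives (x, y) ≈ (91.6, -55.1).
Distances from that point to each station vs reported:
  S_04: calculated 139.6 vs reported 166.3 → residual 26.7 km
  S_05: calculated 142.1 vs reported 142.1 → residual 0.0 km
  S_06: calculated 231.7 vs reported 231.7 → residual 0.0 km
  S_07: calculated 34.5 vs reported 34.6 → residual 0.1 km
S_05, S_06, S_07 are mutually consistent (residuals ≈ 0); S_04 is off by 26.7 km.

S_04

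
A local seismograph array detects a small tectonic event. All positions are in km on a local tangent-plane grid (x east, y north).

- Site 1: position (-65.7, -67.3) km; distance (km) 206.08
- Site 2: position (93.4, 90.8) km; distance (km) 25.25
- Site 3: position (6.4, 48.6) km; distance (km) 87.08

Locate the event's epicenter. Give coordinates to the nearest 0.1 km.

x ≈ 91.8 km, y ≈ 65.6 km

Circle about each station: (x + 65.7)² + (y + 67.3)² = 206.08²; (x − 93.4)² + (y − 90.8)² = 25.25²; (x − 6.4)² + (y − 48.6)² = 87.08².
Subtracting the Site 1 equation from the Site 2 and Site 3 equations removes the quadratic terms:
318.2 x + 316.2 y = 49953.82
144.2 x + 231.8 y = 28443.18
Solving the 2×2 system: x ≈ 91.8, y ≈ 65.6 km.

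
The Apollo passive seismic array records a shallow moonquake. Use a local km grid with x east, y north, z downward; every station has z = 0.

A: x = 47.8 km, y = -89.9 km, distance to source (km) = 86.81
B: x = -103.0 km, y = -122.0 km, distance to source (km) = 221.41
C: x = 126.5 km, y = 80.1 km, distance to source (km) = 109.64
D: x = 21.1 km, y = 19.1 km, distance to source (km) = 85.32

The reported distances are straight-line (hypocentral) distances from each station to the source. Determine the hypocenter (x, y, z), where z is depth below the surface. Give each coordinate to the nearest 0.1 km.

Each station gives a sphere (x−x_i)² + (y−y_i)² + z² = d_i² (stations at z=0).
Subtracting the A sphere from B and C: z² cancels, leaving linear equations in x and y:
-301.6 x − 64.2 y = -26360.26
157.4 x + 340.0 y = 7566.46
Solving: x ≈ 91.701, y ≈ -20.198 km (keep extra digits for the depth step; rounded: 91.7, -20.2).
Then from the A sphere: z² = 86.81² − (x − 47.8)² − (y + 89.9)² with x = 91.701, y = -20.198, so z ≈ 27.392 ≈ 27.4 km.

(91.7, -20.2, 27.4)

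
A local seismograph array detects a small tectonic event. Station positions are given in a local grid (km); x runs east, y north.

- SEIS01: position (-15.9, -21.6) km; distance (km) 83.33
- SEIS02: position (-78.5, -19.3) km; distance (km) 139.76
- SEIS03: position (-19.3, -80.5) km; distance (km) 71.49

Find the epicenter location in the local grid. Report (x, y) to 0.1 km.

Circle about each station: (x + 15.9)² + (y + 21.6)² = 83.33²; (x + 78.5)² + (y + 19.3)² = 139.76²; (x + 19.3)² + (y + 80.5)² = 71.49².
Subtracting the SEIS01 equation from the SEIS02 and SEIS03 equations removes the quadratic terms:
-125.2 x + 4.6 y = -6773.60
-6.8 x − 117.8 y = 7966.44
Solving the 2×2 system: x ≈ 51.5, y ≈ -70.6 km.
Check against SEIS01 (with the unrounded x, y): √((x + 15.9)²+(y + 21.6)²) = 83.34 ≈ 83.33 km. ✓

51.5 km east, -70.6 km north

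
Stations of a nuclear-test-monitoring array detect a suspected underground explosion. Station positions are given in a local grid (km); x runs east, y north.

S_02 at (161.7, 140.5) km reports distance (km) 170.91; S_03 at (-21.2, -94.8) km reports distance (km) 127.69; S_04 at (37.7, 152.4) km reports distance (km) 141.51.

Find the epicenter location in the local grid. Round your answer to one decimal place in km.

x ≈ 49.7 km, y ≈ 11.4 km

Circle about each station: (x − 161.7)² + (y − 140.5)² = 170.91²; (x + 21.2)² + (y + 94.8)² = 127.69²; (x − 37.7)² + (y − 152.4)² = 141.51².
Subtracting pairs of circle equations eliminates x²+y² and gives linear equations (the radical axes):
-365.8 x − 470.6 y = -23545.17
-248.0 x + 23.8 y = -12054.94
Solving the 2×2 system: x ≈ 49.7, y ≈ 11.4 km.
Check against S_02 (with the unrounded x, y): √((x − 161.7)²+(y − 140.5)²) = 170.91 ≈ 170.91 km. ✓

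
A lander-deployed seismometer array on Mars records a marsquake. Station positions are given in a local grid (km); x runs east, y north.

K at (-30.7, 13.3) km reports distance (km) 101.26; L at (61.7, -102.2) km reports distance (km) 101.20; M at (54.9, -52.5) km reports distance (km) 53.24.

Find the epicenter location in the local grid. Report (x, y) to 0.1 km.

69.5 km east, -1.3 km north

Circle about each station: (x + 30.7)² + (y − 13.3)² = 101.26²; (x − 61.7)² + (y + 102.2)² = 101.20²; (x − 54.9)² + (y + 52.5)² = 53.24².
Subtracting pairs of circle equations eliminates x²+y² and gives linear equations (the radical axes):
184.8 x − 231.0 y = 13144.50
171.2 x − 131.6 y = 12069.97
Solving the 2×2 system: x ≈ 69.5, y ≈ -1.3 km.
Check against K (with the unrounded x, y): √((x + 30.7)²+(y − 13.3)²) = 101.26 ≈ 101.26 km. ✓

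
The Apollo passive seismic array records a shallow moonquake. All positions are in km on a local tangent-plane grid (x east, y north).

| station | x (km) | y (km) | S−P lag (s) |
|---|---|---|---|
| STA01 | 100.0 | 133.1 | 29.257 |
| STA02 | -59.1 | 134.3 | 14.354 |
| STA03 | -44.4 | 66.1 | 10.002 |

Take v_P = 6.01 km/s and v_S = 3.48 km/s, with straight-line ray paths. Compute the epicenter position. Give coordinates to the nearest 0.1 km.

Distance from S−P lag: d = Δt · v_P v_S / (v_P − v_S) = Δt · (6.01·3.48)/(6.01−3.48) ≈ 8.2667·Δt.
So d_STA01 = 241.86, d_STA02 = 118.66, d_STA03 = 82.68 km.
Circle about each station: (x − 100.0)² + (y − 133.1)² = 241.86²; (x + 59.1)² + (y − 134.3)² = 118.66²; (x + 44.4)² + (y − 66.1)² = 82.68².
Subtracting the STA01 equation from the STA02 and STA03 equations removes the quadratic terms:
-318.2 x + 2.4 y = 38229.75
-288.8 x − 134.0 y = 30285.24
Solving the 2×2 system: x ≈ -119.9, y ≈ 32.4 km.
Check against STA01 (with the unrounded x, y): √((x − 100.0)²+(y − 133.1)²) = 241.86 ≈ 241.86 km. ✓

x ≈ -119.9 km, y ≈ 32.4 km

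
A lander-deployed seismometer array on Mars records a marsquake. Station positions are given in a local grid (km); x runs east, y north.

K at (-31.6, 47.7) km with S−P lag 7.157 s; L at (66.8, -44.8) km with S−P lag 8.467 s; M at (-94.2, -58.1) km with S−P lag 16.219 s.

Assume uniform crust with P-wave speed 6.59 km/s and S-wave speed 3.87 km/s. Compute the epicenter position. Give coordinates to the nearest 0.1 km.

(32.1, 26.6)

Distance from S−P lag: d = Δt · v_P v_S / (v_P − v_S) = Δt · (6.59·3.87)/(6.59−3.87) ≈ 9.3762·Δt.
So d_K = 67.11, d_L = 79.39, d_M = 152.07 km.
Circle about each station: (x + 31.6)² + (y − 47.7)² = 67.11²; (x − 66.8)² + (y + 44.8)² = 79.39²; (x + 94.2)² + (y + 58.1)² = 152.07².
Subtracting pairs of circle equations eliminates x²+y² and gives linear equations (the radical axes):
196.8 x − 185.0 y = 1396.41
-125.2 x − 211.6 y = -9646.13
Solving the 2×2 system: x ≈ 32.1, y ≈ 26.6 km.
Check against K (with the unrounded x, y): √((x + 31.6)²+(y − 47.7)²) = 67.10 ≈ 67.11 km. ✓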